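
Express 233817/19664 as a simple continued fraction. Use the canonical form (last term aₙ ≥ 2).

233817 = 11×19664 + 17513
19664 = 1×17513 + 2151
17513 = 8×2151 + 305
2151 = 7×305 + 16
305 = 19×16 + 1
16 = 16×1 + 0  (stop)
So 233817/19664 = [11; 1, 8, 7, 19, 16].

[11; 1, 8, 7, 19, 16]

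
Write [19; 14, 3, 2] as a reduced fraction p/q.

1907/100

Fold from the inside: start with 2/1.
  3 + 1/2 = 7/2
  14 + 2/7 = 100/7
  19 + 7/100 = 1907/100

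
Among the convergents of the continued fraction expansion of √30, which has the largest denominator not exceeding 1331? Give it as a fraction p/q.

√30 = [5; 2, 10, …] (period length 2).
Convergents:
  p_0/q_0 = 5/1
  p_1/q_1 = 11/2
  p_2/q_2 = 115/21
  p_3/q_3 = 241/44
  p_4/q_4 = 2525/461
  p_5/q_5 = 5291/966
  p_6/q_6 = 55435/10121
q_5 = 966 ≤ 1331 < 10121 = q_6, so the answer is 5291/966.

5291/966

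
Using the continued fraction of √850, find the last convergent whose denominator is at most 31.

379/13

√850 = [29; 6, 2, 6, 58, …] (period length 4).
Convergents:
  p_0/q_0 = 29/1
  p_1/q_1 = 175/6
  p_2/q_2 = 379/13
  p_3/q_3 = 2449/84
q_2 = 13 ≤ 31 < 84 = q_3, so the answer is 379/13.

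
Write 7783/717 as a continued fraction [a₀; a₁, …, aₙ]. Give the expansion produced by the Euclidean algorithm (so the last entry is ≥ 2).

7783 = 10×717 + 613
717 = 1×613 + 104
613 = 5×104 + 93
104 = 1×93 + 11
93 = 8×11 + 5
11 = 2×5 + 1
5 = 5×1 + 0  (stop)
So 7783/717 = [10; 1, 5, 1, 8, 2, 5].

[10; 1, 5, 1, 8, 2, 5]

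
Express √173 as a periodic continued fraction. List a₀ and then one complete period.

a₀ = ⌊√173⌋ = 13.
With m₀=0, d₀=1 and mₖ₊₁ = dₖaₖ − mₖ, dₖ₊₁ = (n − mₖ₊₁²)/dₖ, aₖ₊₁ = ⌊(a₀+mₖ₊₁)/dₖ₊₁⌋:
  k=1: m=13, d=4, a=6
  k=2: m=11, d=13, a=1
  k=3: m=2, d=13, a=1
  k=4: m=11, d=4, a=6
  k=5: m=13, d=1, a=26
d=1 and a=2a₀=26 at k=5, so the next step gives (m, d) = (13, 4) again — its k=1 value — and the period has length 5.

[13; 6, 1, 1, 6, 26]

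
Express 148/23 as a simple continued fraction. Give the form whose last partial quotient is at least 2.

[6; 2, 3, 3]

148 = 6·23 + 10
23 = 2·10 + 3
10 = 3·3 + 1
3 = 3·1 + 0  (stop)
So 148/23 = [6; 2, 3, 3].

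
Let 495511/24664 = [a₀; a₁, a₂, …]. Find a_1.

495511 = 20·24664 + 2231   →  a_0 = 20
24664 = 11·2231 + 123   →  a_1 = 11

11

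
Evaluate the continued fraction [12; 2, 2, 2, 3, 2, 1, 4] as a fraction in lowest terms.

7871/634

Using pₖ = aₖpₖ₋₁ + pₖ₋₂ and qₖ = aₖqₖ₋₁ + qₖ₋₂:
  k=0: a=12, p=12, q=1
  k=1: a=2, p=25, q=2
  k=2: a=2, p=62, q=5
  k=3: a=2, p=149, q=12
  k=4: a=3, p=509, q=41
  k=5: a=2, p=1167, q=94
  k=6: a=1, p=1676, q=135
  k=7: a=4, p=7871, q=634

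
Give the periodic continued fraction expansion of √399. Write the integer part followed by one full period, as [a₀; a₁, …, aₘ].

[19; 1, 38]

a₀ = ⌊√399⌋ = 19.
With m₀=0, d₀=1 and mₖ₊₁ = dₖaₖ − mₖ, dₖ₊₁ = (n − mₖ₊₁²)/dₖ, aₖ₊₁ = ⌊(a₀+mₖ₊₁)/dₖ₊₁⌋:
  k=1: m=19, d=38, a=1
  k=2: m=19, d=1, a=38
d=1 and a=2a₀=38 at k=2, so the next step gives (m, d) = (19, 38) again — its k=1 value — and the period has length 2.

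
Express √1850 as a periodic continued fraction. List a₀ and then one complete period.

a₀ = ⌊√1850⌋ = 43.
With m₀=0, d₀=1 and mₖ₊₁ = dₖaₖ − mₖ, dₖ₊₁ = (n − mₖ₊₁²)/dₖ, aₖ₊₁ = ⌊(a₀+mₖ₊₁)/dₖ₊₁⌋:
  k=1: m=43, d=1, a=86
d=1 and a=2a₀=86 at k=1, so the next step gives (m, d) = (43, 1) again — its k=1 value — and the period has length 1.

[43; 86]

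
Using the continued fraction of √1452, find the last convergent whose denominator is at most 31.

724/19

√1452 = [38; 9, 1, 1, 18, 1, 1, 9, 76, …] (period length 8).
Convergents:
  p_0/q_0 = 38/1
  p_1/q_1 = 343/9
  p_2/q_2 = 381/10
  p_3/q_3 = 724/19
  p_4/q_4 = 13413/352
q_3 = 19 ≤ 31 < 352 = q_4, so the answer is 724/19.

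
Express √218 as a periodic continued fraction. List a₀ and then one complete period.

[14; 1, 3, 3, 1, 28]

a₀ = ⌊√218⌋ = 14.
With m₀=0, d₀=1 and mₖ₊₁ = dₖaₖ − mₖ, dₖ₊₁ = (n − mₖ₊₁²)/dₖ, aₖ₊₁ = ⌊(a₀+mₖ₊₁)/dₖ₊₁⌋:
  k=1: m=14, d=22, a=1
  k=2: m=8, d=7, a=3
  k=3: m=13, d=7, a=3
  k=4: m=8, d=22, a=1
  k=5: m=14, d=1, a=28
d=1 and a=2a₀=28 at k=5, so the next step gives (m, d) = (14, 22) again — its k=1 value — and the period has length 5.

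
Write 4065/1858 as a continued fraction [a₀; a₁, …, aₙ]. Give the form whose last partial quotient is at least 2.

[2; 5, 3, 11, 3, 3]

4065 = 2*1858 + 349
1858 = 5*349 + 113
349 = 3*113 + 10
113 = 11*10 + 3
10 = 3*3 + 1
3 = 3*1 + 0  (stop)
So 4065/1858 = [2; 5, 3, 11, 3, 3].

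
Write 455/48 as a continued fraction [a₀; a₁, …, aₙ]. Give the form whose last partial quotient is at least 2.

455 = 9×48 + 23
48 = 2×23 + 2
23 = 11×2 + 1
2 = 2×1 + 0  (stop)
So 455/48 = [9; 2, 11, 2].

[9; 2, 11, 2]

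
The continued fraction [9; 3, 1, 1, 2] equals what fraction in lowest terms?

167/18

Using pₖ = aₖpₖ₋₁ + pₖ₋₂ and qₖ = aₖqₖ₋₁ + qₖ₋₂:
  k=0: a=9, p=9, q=1
  k=1: a=3, p=28, q=3
  k=2: a=1, p=37, q=4
  k=3: a=1, p=65, q=7
  k=4: a=2, p=167, q=18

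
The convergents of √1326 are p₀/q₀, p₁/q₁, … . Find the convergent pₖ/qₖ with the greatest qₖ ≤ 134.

2549/70

√1326 = [36; 2, 2, 2, 2, 2, 72, …] (period length 6).
Convergents:
  p_0/q_0 = 36/1
  p_1/q_1 = 73/2
  p_2/q_2 = 182/5
  p_3/q_3 = 437/12
  p_4/q_4 = 1056/29
  p_5/q_5 = 2549/70
  p_6/q_6 = 184584/5069
q_5 = 70 ≤ 134 < 5069 = q_6, so the answer is 2549/70.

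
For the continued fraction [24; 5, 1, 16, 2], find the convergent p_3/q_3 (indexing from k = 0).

2441/101

Using pₖ = aₖpₖ₋₁ + pₖ₋₂, qₖ = aₖqₖ₋₁ + qₖ₋₂ (with p₋₁=1, p₋₂=0, q₋₁=0, q₋₂=1):
  k=0: a=24, p=24, q=1
  k=1: a=5, p=121, q=5
  k=2: a=1, p=145, q=6
  k=3: a=16, p=2441, q=101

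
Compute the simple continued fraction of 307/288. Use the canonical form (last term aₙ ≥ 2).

[1; 15, 6, 3]

307 = 1×288 + 19
288 = 15×19 + 3
19 = 6×3 + 1
3 = 3×1 + 0  (stop)
So 307/288 = [1; 15, 6, 3].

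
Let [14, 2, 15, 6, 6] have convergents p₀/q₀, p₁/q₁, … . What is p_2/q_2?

449/31

Using pₖ = aₖpₖ₋₁ + pₖ₋₂, qₖ = aₖqₖ₋₁ + qₖ₋₂ (with p₋₁=1, p₋₂=0, q₋₁=0, q₋₂=1):
  k=0: a=14, p=14, q=1
  k=1: a=2, p=29, q=2
  k=2: a=15, p=449, q=31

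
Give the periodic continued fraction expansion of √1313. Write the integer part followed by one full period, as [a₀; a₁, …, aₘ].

[36; 4, 4, 72]

a₀ = ⌊√1313⌋ = 36.
With m₀=0, d₀=1 and mₖ₊₁ = dₖaₖ − mₖ, dₖ₊₁ = (n − mₖ₊₁²)/dₖ, aₖ₊₁ = ⌊(a₀+mₖ₊₁)/dₖ₊₁⌋:
  k=1: m=36, d=17, a=4
  k=2: m=32, d=17, a=4
  k=3: m=36, d=1, a=72
d=1 and a=2a₀=72 at k=3, so the next step gives (m, d) = (36, 17) again — its k=1 value — and the period has length 3.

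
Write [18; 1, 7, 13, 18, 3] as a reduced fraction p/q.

Fold from the inside: start with 3/1.
  18 + 1/3 = 55/3
  13 + 3/55 = 718/55
  7 + 55/718 = 5081/718
  1 + 718/5081 = 5799/5081
  18 + 5081/5799 = 109463/5799

109463/5799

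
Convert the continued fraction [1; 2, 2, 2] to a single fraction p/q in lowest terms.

Fold from the inside: start with 2/1.
  2 + 1/2 = 5/2
  2 + 2/5 = 12/5
  1 + 5/12 = 17/12

17/12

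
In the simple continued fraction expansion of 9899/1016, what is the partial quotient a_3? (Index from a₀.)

1

9899 = 9·1016 + 755   →  a_0 = 9
1016 = 1·755 + 261   →  a_1 = 1
755 = 2·261 + 233   →  a_2 = 2
261 = 1·233 + 28   →  a_3 = 1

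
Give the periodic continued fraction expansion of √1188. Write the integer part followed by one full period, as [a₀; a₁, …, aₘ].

a₀ = ⌊√1188⌋ = 34.
With m₀=0, d₀=1 and mₖ₊₁ = dₖaₖ − mₖ, dₖ₊₁ = (n − mₖ₊₁²)/dₖ, aₖ₊₁ = ⌊(a₀+mₖ₊₁)/dₖ₊₁⌋:
  k=1: m=34, d=32, a=2
  k=2: m=30, d=9, a=7
  k=3: m=33, d=11, a=6
  k=4: m=33, d=9, a=7
  k=5: m=30, d=32, a=2
  k=6: m=34, d=1, a=68
d=1 and a=2a₀=68 at k=6, so the next step gives (m, d) = (34, 32) again — its k=1 value — and the period has length 6.

[34; 2, 7, 6, 7, 2, 68]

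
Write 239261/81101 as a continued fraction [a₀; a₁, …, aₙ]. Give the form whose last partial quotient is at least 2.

239261 = 2*81101 + 77059
81101 = 1*77059 + 4042
77059 = 19*4042 + 261
4042 = 15*261 + 127
261 = 2*127 + 7
127 = 18*7 + 1
7 = 7*1 + 0  (stop)
So 239261/81101 = [2; 1, 19, 15, 2, 18, 7].

[2; 1, 19, 15, 2, 18, 7]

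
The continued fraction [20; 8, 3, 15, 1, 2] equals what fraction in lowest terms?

Using pₖ = aₖpₖ₋₁ + pₖ₋₂ and qₖ = aₖqₖ₋₁ + qₖ₋₂:
  k=0: a=20, p=20, q=1
  k=1: a=8, p=161, q=8
  k=2: a=3, p=503, q=25
  k=3: a=15, p=7706, q=383
  k=4: a=1, p=8209, q=408
  k=5: a=2, p=24124, q=1199

24124/1199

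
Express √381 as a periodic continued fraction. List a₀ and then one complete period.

a₀ = ⌊√381⌋ = 19.
With m₀=0, d₀=1 and mₖ₊₁ = dₖaₖ − mₖ, dₖ₊₁ = (n − mₖ₊₁²)/dₖ, aₖ₊₁ = ⌊(a₀+mₖ₊₁)/dₖ₊₁⌋:
  k=1: m=19, d=20, a=1
  k=2: m=1, d=19, a=1
  k=3: m=18, d=3, a=12
  k=4: m=18, d=19, a=1
  k=5: m=1, d=20, a=1
  k=6: m=19, d=1, a=38
d=1 and a=2a₀=38 at k=6, so the next step gives (m, d) = (19, 20) again — its k=1 value — and the period has length 6.

[19; 1, 1, 12, 1, 1, 38]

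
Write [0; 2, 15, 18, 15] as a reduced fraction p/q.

Fold from the inside: start with 15/1.
  18 + 1/15 = 271/15
  15 + 15/271 = 4080/271
  2 + 271/4080 = 8431/4080
  0 + 4080/8431 = 4080/8431

4080/8431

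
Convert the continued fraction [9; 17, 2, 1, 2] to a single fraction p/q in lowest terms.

1259/139

Using pₖ = aₖpₖ₋₁ + pₖ₋₂ and qₖ = aₖqₖ₋₁ + qₖ₋₂:
  k=0: a=9, p=9, q=1
  k=1: a=17, p=154, q=17
  k=2: a=2, p=317, q=35
  k=3: a=1, p=471, q=52
  k=4: a=2, p=1259, q=139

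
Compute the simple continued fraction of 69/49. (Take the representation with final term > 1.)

[1; 2, 2, 4, 2]

69 = 1*49 + 20
49 = 2*20 + 9
20 = 2*9 + 2
9 = 4*2 + 1
2 = 2*1 + 0  (stop)
So 69/49 = [1; 2, 2, 4, 2].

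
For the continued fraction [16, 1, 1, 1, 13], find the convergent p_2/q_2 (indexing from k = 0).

Using pₖ = aₖpₖ₋₁ + pₖ₋₂, qₖ = aₖqₖ₋₁ + qₖ₋₂ (with p₋₁=1, p₋₂=0, q₋₁=0, q₋₂=1):
  k=0: a=16, p=16, q=1
  k=1: a=1, p=17, q=1
  k=2: a=1, p=33, q=2

33/2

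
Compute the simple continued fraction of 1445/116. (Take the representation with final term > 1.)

[12; 2, 5, 3, 3]

1445 = 12*116 + 53
116 = 2*53 + 10
53 = 5*10 + 3
10 = 3*3 + 1
3 = 3*1 + 0  (stop)
So 1445/116 = [12; 2, 5, 3, 3].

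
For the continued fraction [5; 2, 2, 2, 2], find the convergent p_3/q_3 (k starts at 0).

Using pₖ = aₖpₖ₋₁ + pₖ₋₂, qₖ = aₖqₖ₋₁ + qₖ₋₂ (with p₋₁=1, p₋₂=0, q₋₁=0, q₋₂=1):
  k=0: a=5, p=5, q=1
  k=1: a=2, p=11, q=2
  k=2: a=2, p=27, q=5
  k=3: a=2, p=65, q=12

65/12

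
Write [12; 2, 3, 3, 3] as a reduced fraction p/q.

Fold from the inside: start with 3/1.
  3 + 1/3 = 10/3
  3 + 3/10 = 33/10
  2 + 10/33 = 76/33
  12 + 33/76 = 945/76

945/76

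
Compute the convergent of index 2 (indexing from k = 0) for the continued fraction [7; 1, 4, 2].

39/5

Using pₖ = aₖpₖ₋₁ + pₖ₋₂, qₖ = aₖqₖ₋₁ + qₖ₋₂ (with p₋₁=1, p₋₂=0, q₋₁=0, q₋₂=1):
  k=0: a=7, p=7, q=1
  k=1: a=1, p=8, q=1
  k=2: a=4, p=39, q=5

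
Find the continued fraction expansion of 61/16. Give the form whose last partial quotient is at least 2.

61 = 3*16 + 13
16 = 1*13 + 3
13 = 4*3 + 1
3 = 3*1 + 0  (stop)
So 61/16 = [3; 1, 4, 3].

[3; 1, 4, 3]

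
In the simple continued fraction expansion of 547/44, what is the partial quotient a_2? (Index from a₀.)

3

547 = 12·44 + 19   →  a_0 = 12
44 = 2·19 + 6   →  a_1 = 2
19 = 3·6 + 1   →  a_2 = 3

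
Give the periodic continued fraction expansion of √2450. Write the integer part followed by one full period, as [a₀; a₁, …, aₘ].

[49; 2, 98]

a₀ = ⌊√2450⌋ = 49.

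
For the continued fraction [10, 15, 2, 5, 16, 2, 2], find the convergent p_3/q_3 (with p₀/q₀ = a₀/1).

Using pₖ = aₖpₖ₋₁ + pₖ₋₂, qₖ = aₖqₖ₋₁ + qₖ₋₂ (with p₋₁=1, p₋₂=0, q₋₁=0, q₋₂=1):
  k=0: a=10, p=10, q=1
  k=1: a=15, p=151, q=15
  k=2: a=2, p=312, q=31
  k=3: a=5, p=1711, q=170

1711/170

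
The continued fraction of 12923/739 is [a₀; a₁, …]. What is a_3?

1

12923 = 17·739 + 360   →  a_0 = 17
739 = 2·360 + 19   →  a_1 = 2
360 = 18·19 + 18   →  a_2 = 18
19 = 1·18 + 1   →  a_3 = 1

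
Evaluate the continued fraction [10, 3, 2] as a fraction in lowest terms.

72/7

Fold from the inside: start with 2/1.
  3 + 1/2 = 7/2
  10 + 2/7 = 72/7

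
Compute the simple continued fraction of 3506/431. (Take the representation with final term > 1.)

3506 = 8·431 + 58
431 = 7·58 + 25
58 = 2·25 + 8
25 = 3·8 + 1
8 = 8·1 + 0  (stop)
So 3506/431 = [8; 7, 2, 3, 8].

[8; 7, 2, 3, 8]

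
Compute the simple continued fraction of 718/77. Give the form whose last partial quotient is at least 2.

718 = 9×77 + 25
77 = 3×25 + 2
25 = 12×2 + 1
2 = 2×1 + 0  (stop)
So 718/77 = [9; 3, 12, 2].

[9; 3, 12, 2]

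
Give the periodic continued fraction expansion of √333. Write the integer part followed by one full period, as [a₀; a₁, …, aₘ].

[18; 4, 36]

a₀ = ⌊√333⌋ = 18.
With m₀=0, d₀=1 and mₖ₊₁ = dₖaₖ − mₖ, dₖ₊₁ = (n − mₖ₊₁²)/dₖ, aₖ₊₁ = ⌊(a₀+mₖ₊₁)/dₖ₊₁⌋:
  k=1: m=18, d=9, a=4
  k=2: m=18, d=1, a=36
d=1 and a=2a₀=36 at k=2, so the next step gives (m, d) = (18, 9) again — its k=1 value — and the period has length 2.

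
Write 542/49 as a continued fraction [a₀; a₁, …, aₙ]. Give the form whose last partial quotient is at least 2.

542 = 11*49 + 3
49 = 16*3 + 1
3 = 3*1 + 0  (stop)
So 542/49 = [11; 16, 3].

[11; 16, 3]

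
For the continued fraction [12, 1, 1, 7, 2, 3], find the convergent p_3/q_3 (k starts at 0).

Using pₖ = aₖpₖ₋₁ + pₖ₋₂, qₖ = aₖqₖ₋₁ + qₖ₋₂ (with p₋₁=1, p₋₂=0, q₋₁=0, q₋₂=1):
  k=0: a=12, p=12, q=1
  k=1: a=1, p=13, q=1
  k=2: a=1, p=25, q=2
  k=3: a=7, p=188, q=15

188/15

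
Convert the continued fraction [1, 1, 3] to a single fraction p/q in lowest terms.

Using pₖ = aₖpₖ₋₁ + pₖ₋₂ and qₖ = aₖqₖ₋₁ + qₖ₋₂:
  k=0: a=1, p=1, q=1
  k=1: a=1, p=2, q=1
  k=2: a=3, p=7, q=4

7/4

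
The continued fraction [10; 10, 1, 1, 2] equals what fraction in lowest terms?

Fold from the inside: start with 2/1.
  1 + 1/2 = 3/2
  1 + 2/3 = 5/3
  10 + 3/5 = 53/5
  10 + 5/53 = 535/53

535/53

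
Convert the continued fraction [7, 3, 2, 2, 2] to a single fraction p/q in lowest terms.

Fold from the inside: start with 2/1.
  2 + 1/2 = 5/2
  2 + 2/5 = 12/5
  3 + 5/12 = 41/12
  7 + 12/41 = 299/41

299/41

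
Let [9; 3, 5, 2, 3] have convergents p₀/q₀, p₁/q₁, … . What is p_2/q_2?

Using pₖ = aₖpₖ₋₁ + pₖ₋₂, qₖ = aₖqₖ₋₁ + qₖ₋₂ (with p₋₁=1, p₋₂=0, q₋₁=0, q₋₂=1):
  k=0: a=9, p=9, q=1
  k=1: a=3, p=28, q=3
  k=2: a=5, p=149, q=16

149/16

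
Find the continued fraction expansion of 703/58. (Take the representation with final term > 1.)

703 = 12×58 + 7
58 = 8×7 + 2
7 = 3×2 + 1
2 = 2×1 + 0  (stop)
So 703/58 = [12; 8, 3, 2].

[12; 8, 3, 2]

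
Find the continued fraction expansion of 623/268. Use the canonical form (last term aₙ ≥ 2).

[2; 3, 12, 2, 3]

623 = 2·268 + 87
268 = 3·87 + 7
87 = 12·7 + 3
7 = 2·3 + 1
3 = 3·1 + 0  (stop)
So 623/268 = [2; 3, 12, 2, 3].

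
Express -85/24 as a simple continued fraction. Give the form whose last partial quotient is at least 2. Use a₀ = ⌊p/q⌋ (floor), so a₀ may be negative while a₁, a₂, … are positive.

-85 = -4·24 + 11
24 = 2·11 + 2
11 = 5·2 + 1
2 = 2·1 + 0  (stop)
So -85/24 = [-4; 2, 5, 2].

[-4; 2, 5, 2]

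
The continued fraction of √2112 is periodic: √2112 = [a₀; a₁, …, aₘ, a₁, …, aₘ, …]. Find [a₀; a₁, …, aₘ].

a₀ = ⌊√2112⌋ = 45.
With m₀=0, d₀=1 and mₖ₊₁ = dₖaₖ − mₖ, dₖ₊₁ = (n − mₖ₊₁²)/dₖ, aₖ₊₁ = ⌊(a₀+mₖ₊₁)/dₖ₊₁⌋:
  k=1: m=45, d=87, a=1
  k=2: m=42, d=4, a=21
  k=3: m=42, d=87, a=1
  k=4: m=45, d=1, a=90
d=1 and a=2a₀=90 at k=4, so the next step gives (m, d) = (45, 87) again — its k=1 value — and the period has length 4.

[45; 1, 21, 1, 90]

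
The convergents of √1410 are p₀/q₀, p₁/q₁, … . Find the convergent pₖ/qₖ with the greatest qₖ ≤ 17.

√1410 = [37; 1, 1, 4, 1, 1, 74, …] (period length 6).
Convergents:
  p_0/q_0 = 37/1
  p_1/q_1 = 38/1
  p_2/q_2 = 75/2
  p_3/q_3 = 338/9
  p_4/q_4 = 413/11
  p_5/q_5 = 751/20
q_4 = 11 ≤ 17 < 20 = q_5, so the answer is 413/11.

413/11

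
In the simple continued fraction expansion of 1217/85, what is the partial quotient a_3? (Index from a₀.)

1

1217 = 14·85 + 27   →  a_0 = 14
85 = 3·27 + 4   →  a_1 = 3
27 = 6·4 + 3   →  a_2 = 6
4 = 1·3 + 1   →  a_3 = 1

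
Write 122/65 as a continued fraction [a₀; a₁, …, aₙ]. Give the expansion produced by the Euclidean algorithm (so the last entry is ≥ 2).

[1; 1, 7, 8]

122 = 1×65 + 57
65 = 1×57 + 8
57 = 7×8 + 1
8 = 8×1 + 0  (stop)
So 122/65 = [1; 1, 7, 8].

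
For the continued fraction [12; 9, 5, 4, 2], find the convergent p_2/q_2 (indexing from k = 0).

557/46

Using pₖ = aₖpₖ₋₁ + pₖ₋₂, qₖ = aₖqₖ₋₁ + qₖ₋₂ (with p₋₁=1, p₋₂=0, q₋₁=0, q₋₂=1):
  k=0: a=12, p=12, q=1
  k=1: a=9, p=109, q=9
  k=2: a=5, p=557, q=46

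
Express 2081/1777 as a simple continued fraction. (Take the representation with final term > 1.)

2081 = 1*1777 + 304
1777 = 5*304 + 257
304 = 1*257 + 47
257 = 5*47 + 22
47 = 2*22 + 3
22 = 7*3 + 1
3 = 3*1 + 0  (stop)
So 2081/1777 = [1; 5, 1, 5, 2, 7, 3].

[1; 5, 1, 5, 2, 7, 3]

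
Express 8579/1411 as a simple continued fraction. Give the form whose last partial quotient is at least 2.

[6; 12, 2, 18, 3]

8579 = 6×1411 + 113
1411 = 12×113 + 55
113 = 2×55 + 3
55 = 18×3 + 1
3 = 3×1 + 0  (stop)
So 8579/1411 = [6; 12, 2, 18, 3].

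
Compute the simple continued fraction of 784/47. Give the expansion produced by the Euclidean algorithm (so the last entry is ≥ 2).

[16; 1, 2, 7, 2]

784 = 16×47 + 32
47 = 1×32 + 15
32 = 2×15 + 2
15 = 7×2 + 1
2 = 2×1 + 0  (stop)
So 784/47 = [16; 1, 2, 7, 2].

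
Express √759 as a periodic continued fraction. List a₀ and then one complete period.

a₀ = ⌊√759⌋ = 27.

[27; 1, 1, 4, 1, 1, 54]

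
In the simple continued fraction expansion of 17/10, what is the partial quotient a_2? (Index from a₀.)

2

17 = 1·10 + 7   →  a_0 = 1
10 = 1·7 + 3   →  a_1 = 1
7 = 2·3 + 1   →  a_2 = 2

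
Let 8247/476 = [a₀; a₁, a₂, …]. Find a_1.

8247 = 17·476 + 155   →  a_0 = 17
476 = 3·155 + 11   →  a_1 = 3

3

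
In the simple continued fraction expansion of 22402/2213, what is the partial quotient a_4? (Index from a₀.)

22402 = 10·2213 + 272   →  a_0 = 10
2213 = 8·272 + 37   →  a_1 = 8
272 = 7·37 + 13   →  a_2 = 7
37 = 2·13 + 11   →  a_3 = 2
13 = 1·11 + 2   →  a_4 = 1

1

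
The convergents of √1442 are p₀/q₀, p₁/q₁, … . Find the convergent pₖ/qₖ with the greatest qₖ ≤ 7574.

√1442 = [37; 1, 36, 1, 74, …] (period length 4).
Convergents:
  p_0/q_0 = 37/1
  p_1/q_1 = 38/1
  p_2/q_2 = 1405/37
  p_3/q_3 = 1443/38
  p_4/q_4 = 108187/2849
  p_5/q_5 = 109630/2887
  p_6/q_6 = 4054867/106781
q_5 = 2887 ≤ 7574 < 106781 = q_6, so the answer is 109630/2887.

109630/2887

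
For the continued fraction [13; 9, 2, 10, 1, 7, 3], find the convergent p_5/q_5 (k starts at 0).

Using pₖ = aₖpₖ₋₁ + pₖ₋₂, qₖ = aₖqₖ₋₁ + qₖ₋₂ (with p₋₁=1, p₋₂=0, q₋₁=0, q₋₂=1):
  k=0: a=13, p=13, q=1
  k=1: a=9, p=118, q=9
  k=2: a=2, p=249, q=19
  k=3: a=10, p=2608, q=199
  k=4: a=1, p=2857, q=218
  k=5: a=7, p=22607, q=1725

22607/1725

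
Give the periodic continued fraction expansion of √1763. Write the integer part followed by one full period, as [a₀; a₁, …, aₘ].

[41; 1, 82]

a₀ = ⌊√1763⌋ = 41.
With m₀=0, d₀=1 and mₖ₊₁ = dₖaₖ − mₖ, dₖ₊₁ = (n − mₖ₊₁²)/dₖ, aₖ₊₁ = ⌊(a₀+mₖ₊₁)/dₖ₊₁⌋:
  k=1: m=41, d=82, a=1
  k=2: m=41, d=1, a=82
d=1 and a=2a₀=82 at k=2, so the next step gives (m, d) = (41, 82) again — its k=1 value — and the period has length 2.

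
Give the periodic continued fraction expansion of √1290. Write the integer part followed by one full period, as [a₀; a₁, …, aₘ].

[35; 1, 10, 1, 70]

a₀ = ⌊√1290⌋ = 35.
With m₀=0, d₀=1 and mₖ₊₁ = dₖaₖ − mₖ, dₖ₊₁ = (n − mₖ₊₁²)/dₖ, aₖ₊₁ = ⌊(a₀+mₖ₊₁)/dₖ₊₁⌋:
  k=1: m=35, d=65, a=1
  k=2: m=30, d=6, a=10
  k=3: m=30, d=65, a=1
  k=4: m=35, d=1, a=70
d=1 and a=2a₀=70 at k=4, so the next step gives (m, d) = (35, 65) again — its k=1 value — and the period has length 4.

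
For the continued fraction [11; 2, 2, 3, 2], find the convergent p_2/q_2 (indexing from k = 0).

Using pₖ = aₖpₖ₋₁ + pₖ₋₂, qₖ = aₖqₖ₋₁ + qₖ₋₂ (with p₋₁=1, p₋₂=0, q₋₁=0, q₋₂=1):
  k=0: a=11, p=11, q=1
  k=1: a=2, p=23, q=2
  k=2: a=2, p=57, q=5

57/5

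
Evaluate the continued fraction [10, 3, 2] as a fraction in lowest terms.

Fold from the inside: start with 2/1.
  3 + 1/2 = 7/2
  10 + 2/7 = 72/7

72/7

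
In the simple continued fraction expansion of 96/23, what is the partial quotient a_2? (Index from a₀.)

1

96 = 4·23 + 4   →  a_0 = 4
23 = 5·4 + 3   →  a_1 = 5
4 = 1·3 + 1   →  a_2 = 1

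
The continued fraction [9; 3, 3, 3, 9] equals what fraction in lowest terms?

2856/307

Using pₖ = aₖpₖ₋₁ + pₖ₋₂ and qₖ = aₖqₖ₋₁ + qₖ₋₂:
  k=0: a=9, p=9, q=1
  k=1: a=3, p=28, q=3
  k=2: a=3, p=93, q=10
  k=3: a=3, p=307, q=33
  k=4: a=9, p=2856, q=307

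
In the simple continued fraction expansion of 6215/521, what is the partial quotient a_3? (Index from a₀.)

12

6215 = 11·521 + 484   →  a_0 = 11
521 = 1·484 + 37   →  a_1 = 1
484 = 13·37 + 3   →  a_2 = 13
37 = 12·3 + 1   →  a_3 = 12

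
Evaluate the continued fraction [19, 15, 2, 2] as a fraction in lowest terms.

Fold from the inside: start with 2/1.
  2 + 1/2 = 5/2
  15 + 2/5 = 77/5
  19 + 5/77 = 1468/77

1468/77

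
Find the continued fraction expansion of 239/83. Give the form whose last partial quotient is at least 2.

[2; 1, 7, 3, 3]

239 = 2·83 + 73
83 = 1·73 + 10
73 = 7·10 + 3
10 = 3·3 + 1
3 = 3·1 + 0  (stop)
So 239/83 = [2; 1, 7, 3, 3].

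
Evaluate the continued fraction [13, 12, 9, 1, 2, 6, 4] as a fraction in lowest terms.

121132/9259

Using pₖ = aₖpₖ₋₁ + pₖ₋₂ and qₖ = aₖqₖ₋₁ + qₖ₋₂:
  k=0: a=13, p=13, q=1
  k=1: a=12, p=157, q=12
  k=2: a=9, p=1426, q=109
  k=3: a=1, p=1583, q=121
  k=4: a=2, p=4592, q=351
  k=5: a=6, p=29135, q=2227
  k=6: a=4, p=121132, q=9259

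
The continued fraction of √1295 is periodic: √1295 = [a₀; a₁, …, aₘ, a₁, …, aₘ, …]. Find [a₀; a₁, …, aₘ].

[35; 1, 70]

a₀ = ⌊√1295⌋ = 35.
With m₀=0, d₀=1 and mₖ₊₁ = dₖaₖ − mₖ, dₖ₊₁ = (n − mₖ₊₁²)/dₖ, aₖ₊₁ = ⌊(a₀+mₖ₊₁)/dₖ₊₁⌋:
  k=1: m=35, d=70, a=1
  k=2: m=35, d=1, a=70
d=1 and a=2a₀=70 at k=2, so the next step gives (m, d) = (35, 70) again — its k=1 value — and the period has length 2.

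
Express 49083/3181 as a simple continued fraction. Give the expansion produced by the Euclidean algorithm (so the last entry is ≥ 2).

[15; 2, 3, 13, 2, 16]

49083 = 15×3181 + 1368
3181 = 2×1368 + 445
1368 = 3×445 + 33
445 = 13×33 + 16
33 = 2×16 + 1
16 = 16×1 + 0  (stop)
So 49083/3181 = [15; 2, 3, 13, 2, 16].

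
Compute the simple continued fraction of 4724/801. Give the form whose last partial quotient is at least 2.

[5; 1, 8, 1, 3, 3, 6]

4724 = 5·801 + 719
801 = 1·719 + 82
719 = 8·82 + 63
82 = 1·63 + 19
63 = 3·19 + 6
19 = 3·6 + 1
6 = 6·1 + 0  (stop)
So 4724/801 = [5; 1, 8, 1, 3, 3, 6].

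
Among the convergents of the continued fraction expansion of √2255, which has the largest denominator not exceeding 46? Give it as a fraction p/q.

√2255 = [47; 2, 18, 2, 94, …] (period length 4).
Convergents:
  p_0/q_0 = 47/1
  p_1/q_1 = 95/2
  p_2/q_2 = 1757/37
  p_3/q_3 = 3609/76
q_2 = 37 ≤ 46 < 76 = q_3, so the answer is 1757/37.

1757/37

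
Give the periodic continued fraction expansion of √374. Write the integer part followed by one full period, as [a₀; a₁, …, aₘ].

a₀ = ⌊√374⌋ = 19.
With m₀=0, d₀=1 and mₖ₊₁ = dₖaₖ − mₖ, dₖ₊₁ = (n − mₖ₊₁²)/dₖ, aₖ₊₁ = ⌊(a₀+mₖ₊₁)/dₖ₊₁⌋:
  k=1: m=19, d=13, a=2
  k=2: m=7, d=25, a=1
  k=3: m=18, d=2, a=18
  k=4: m=18, d=25, a=1
  k=5: m=7, d=13, a=2
  k=6: m=19, d=1, a=38
d=1 and a=2a₀=38 at k=6, so the next step gives (m, d) = (19, 13) again — its k=1 value — and the period has length 6.

[19; 2, 1, 18, 1, 2, 38]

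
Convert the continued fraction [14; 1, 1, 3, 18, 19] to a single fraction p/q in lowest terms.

Fold from the inside: start with 19/1.
  18 + 1/19 = 343/19
  3 + 19/343 = 1048/343
  1 + 343/1048 = 1391/1048
  1 + 1048/1391 = 2439/1391
  14 + 1391/2439 = 35537/2439

35537/2439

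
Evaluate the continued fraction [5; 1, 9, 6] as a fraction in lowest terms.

Fold from the inside: start with 6/1.
  9 + 1/6 = 55/6
  1 + 6/55 = 61/55
  5 + 55/61 = 360/61

360/61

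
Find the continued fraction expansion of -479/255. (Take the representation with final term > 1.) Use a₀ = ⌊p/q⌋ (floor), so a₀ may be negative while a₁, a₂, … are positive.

[-2; 8, 4, 2, 3]

-479 = -2*255 + 31
255 = 8*31 + 7
31 = 4*7 + 3
7 = 2*3 + 1
3 = 3*1 + 0  (stop)
So -479/255 = [-2; 8, 4, 2, 3].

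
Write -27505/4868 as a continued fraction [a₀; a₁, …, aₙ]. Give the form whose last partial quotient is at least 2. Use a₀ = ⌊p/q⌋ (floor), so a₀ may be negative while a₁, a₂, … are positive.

[-6; 2, 1, 6, 15, 16]

-27505 = -6×4868 + 1703
4868 = 2×1703 + 1462
1703 = 1×1462 + 241
1462 = 6×241 + 16
241 = 15×16 + 1
16 = 16×1 + 0  (stop)
So -27505/4868 = [-6; 2, 1, 6, 15, 16].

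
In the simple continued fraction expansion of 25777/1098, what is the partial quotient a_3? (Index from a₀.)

25777 = 23·1098 + 523   →  a_0 = 23
1098 = 2·523 + 52   →  a_1 = 2
523 = 10·52 + 3   →  a_2 = 10
52 = 17·3 + 1   →  a_3 = 17

17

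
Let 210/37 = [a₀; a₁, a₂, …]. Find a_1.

1

210 = 5·37 + 25   →  a_0 = 5
37 = 1·25 + 12   →  a_1 = 1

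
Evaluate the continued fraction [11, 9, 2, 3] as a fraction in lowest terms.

Using pₖ = aₖpₖ₋₁ + pₖ₋₂ and qₖ = aₖqₖ₋₁ + qₖ₋₂:
  k=0: a=11, p=11, q=1
  k=1: a=9, p=100, q=9
  k=2: a=2, p=211, q=19
  k=3: a=3, p=733, q=66

733/66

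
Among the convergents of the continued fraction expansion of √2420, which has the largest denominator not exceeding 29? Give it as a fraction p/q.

√2420 = [49; 5, 5, 1, 18, 1, 5, 5, 98, …] (period length 8).
Convergents:
  p_0/q_0 = 49/1
  p_1/q_1 = 246/5
  p_2/q_2 = 1279/26
  p_3/q_3 = 1525/31
q_2 = 26 ≤ 29 < 31 = q_3, so the answer is 1279/26.

1279/26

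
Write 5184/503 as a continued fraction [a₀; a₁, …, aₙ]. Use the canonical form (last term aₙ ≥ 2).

5184 = 10·503 + 154
503 = 3·154 + 41
154 = 3·41 + 31
41 = 1·31 + 10
31 = 3·10 + 1
10 = 10·1 + 0  (stop)
So 5184/503 = [10; 3, 3, 1, 3, 10].

[10; 3, 3, 1, 3, 10]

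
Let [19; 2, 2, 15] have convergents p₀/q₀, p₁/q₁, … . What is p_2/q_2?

97/5

Using pₖ = aₖpₖ₋₁ + pₖ₋₂, qₖ = aₖqₖ₋₁ + qₖ₋₂ (with p₋₁=1, p₋₂=0, q₋₁=0, q₋₂=1):
  k=0: a=19, p=19, q=1
  k=1: a=2, p=39, q=2
  k=2: a=2, p=97, q=5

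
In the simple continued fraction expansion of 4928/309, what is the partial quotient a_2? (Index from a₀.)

18

4928 = 15·309 + 293   →  a_0 = 15
309 = 1·293 + 16   →  a_1 = 1
293 = 18·16 + 5   →  a_2 = 18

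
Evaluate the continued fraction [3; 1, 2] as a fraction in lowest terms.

11/3

Fold from the inside: start with 2/1.
  1 + 1/2 = 3/2
  3 + 2/3 = 11/3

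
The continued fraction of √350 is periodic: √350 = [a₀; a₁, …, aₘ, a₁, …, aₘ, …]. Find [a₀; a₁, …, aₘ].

[18; 1, 2, 2, 2, 1, 36]

a₀ = ⌊√350⌋ = 18.
With m₀=0, d₀=1 and mₖ₊₁ = dₖaₖ − mₖ, dₖ₊₁ = (n − mₖ₊₁²)/dₖ, aₖ₊₁ = ⌊(a₀+mₖ₊₁)/dₖ₊₁⌋:
  k=1: m=18, d=26, a=1
  k=2: m=8, d=11, a=2
  k=3: m=14, d=14, a=2
  k=4: m=14, d=11, a=2
  k=5: m=8, d=26, a=1
  k=6: m=18, d=1, a=36
d=1 and a=2a₀=36 at k=6, so the next step gives (m, d) = (18, 26) again — its k=1 value — and the period has length 6.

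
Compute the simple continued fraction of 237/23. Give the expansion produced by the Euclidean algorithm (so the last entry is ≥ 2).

237 = 10·23 + 7
23 = 3·7 + 2
7 = 3·2 + 1
2 = 2·1 + 0  (stop)
So 237/23 = [10; 3, 3, 2].

[10; 3, 3, 2]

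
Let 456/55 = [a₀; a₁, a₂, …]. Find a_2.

2

456 = 8·55 + 16   →  a_0 = 8
55 = 3·16 + 7   →  a_1 = 3
16 = 2·7 + 2   →  a_2 = 2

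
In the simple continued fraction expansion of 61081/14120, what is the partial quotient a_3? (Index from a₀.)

61081 = 4·14120 + 4601   →  a_0 = 4
14120 = 3·4601 + 317   →  a_1 = 3
4601 = 14·317 + 163   →  a_2 = 14
317 = 1·163 + 154   →  a_3 = 1

1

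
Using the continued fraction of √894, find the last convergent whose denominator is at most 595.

17611/589

√894 = [29; 1, 8, 1, 58, …] (period length 4).
Convergents:
  p_0/q_0 = 29/1
  p_1/q_1 = 30/1
  p_2/q_2 = 269/9
  p_3/q_3 = 299/10
  p_4/q_4 = 17611/589
  p_5/q_5 = 17910/599
q_4 = 589 ≤ 595 < 599 = q_5, so the answer is 17611/589.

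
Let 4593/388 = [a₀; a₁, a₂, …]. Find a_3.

4593 = 11·388 + 325   →  a_0 = 11
388 = 1·325 + 63   →  a_1 = 1
325 = 5·63 + 10   →  a_2 = 5
63 = 6·10 + 3   →  a_3 = 6

6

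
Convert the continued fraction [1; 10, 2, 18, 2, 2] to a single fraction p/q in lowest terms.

Fold from the inside: start with 2/1.
  2 + 1/2 = 5/2
  18 + 2/5 = 92/5
  2 + 5/92 = 189/92
  10 + 92/189 = 1982/189
  1 + 189/1982 = 2171/1982

2171/1982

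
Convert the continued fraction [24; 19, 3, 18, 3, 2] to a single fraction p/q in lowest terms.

181759/7557

Using pₖ = aₖpₖ₋₁ + pₖ₋₂ and qₖ = aₖqₖ₋₁ + qₖ₋₂:
  k=0: a=24, p=24, q=1
  k=1: a=19, p=457, q=19
  k=2: a=3, p=1395, q=58
  k=3: a=18, p=25567, q=1063
  k=4: a=3, p=78096, q=3247
  k=5: a=2, p=181759, q=7557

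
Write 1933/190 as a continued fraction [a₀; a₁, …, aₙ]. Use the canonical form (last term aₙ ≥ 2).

[10; 5, 1, 3, 8]

1933 = 10·190 + 33
190 = 5·33 + 25
33 = 1·25 + 8
25 = 3·8 + 1
8 = 8·1 + 0  (stop)
So 1933/190 = [10; 5, 1, 3, 8].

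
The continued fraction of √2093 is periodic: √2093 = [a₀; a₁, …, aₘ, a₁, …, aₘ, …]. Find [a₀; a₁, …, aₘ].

[45; 1, 2, 1, 90]

a₀ = ⌊√2093⌋ = 45.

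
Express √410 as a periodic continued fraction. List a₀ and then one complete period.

[20; 4, 40]

a₀ = ⌊√410⌋ = 20.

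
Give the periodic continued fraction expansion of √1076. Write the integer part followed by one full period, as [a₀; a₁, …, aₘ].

a₀ = ⌊√1076⌋ = 32.
With m₀=0, d₀=1 and mₖ₊₁ = dₖaₖ − mₖ, dₖ₊₁ = (n − mₖ₊₁²)/dₖ, aₖ₊₁ = ⌊(a₀+mₖ₊₁)/dₖ₊₁⌋:
  k=1: m=32, d=52, a=1
  k=2: m=20, d=13, a=4
  k=3: m=32, d=4, a=16
  k=4: m=32, d=13, a=4
  k=5: m=20, d=52, a=1
  k=6: m=32, d=1, a=64
d=1 and a=2a₀=64 at k=6, so the next step gives (m, d) = (32, 52) again — its k=1 value — and the period has length 6.

[32; 1, 4, 16, 4, 1, 64]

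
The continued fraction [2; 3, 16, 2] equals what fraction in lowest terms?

Fold from the inside: start with 2/1.
  16 + 1/2 = 33/2
  3 + 2/33 = 101/33
  2 + 33/101 = 235/101

235/101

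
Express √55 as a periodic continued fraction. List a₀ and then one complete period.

a₀ = ⌊√55⌋ = 7.
With m₀=0, d₀=1 and mₖ₊₁ = dₖaₖ − mₖ, dₖ₊₁ = (n − mₖ₊₁²)/dₖ, aₖ₊₁ = ⌊(a₀+mₖ₊₁)/dₖ₊₁⌋:
  k=1: m=7, d=6, a=2
  k=2: m=5, d=5, a=2
  k=3: m=5, d=6, a=2
  k=4: m=7, d=1, a=14
d=1 and a=2a₀=14 at k=4, so the next step gives (m, d) = (7, 6) again — its k=1 value — and the period has length 4.

[7; 2, 2, 2, 14]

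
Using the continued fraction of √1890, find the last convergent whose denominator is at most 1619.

√1890 = [43; 2, 9, 6, 9, 2, 86, …] (period length 6).
Convergents:
  p_0/q_0 = 43/1
  p_1/q_1 = 87/2
  p_2/q_2 = 826/19
  p_3/q_3 = 5043/116
  p_4/q_4 = 46213/1063
  p_5/q_5 = 97469/2242
q_4 = 1063 ≤ 1619 < 2242 = q_5, so the answer is 46213/1063.

46213/1063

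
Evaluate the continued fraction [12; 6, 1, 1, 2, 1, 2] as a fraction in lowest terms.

Using pₖ = aₖpₖ₋₁ + pₖ₋₂ and qₖ = aₖqₖ₋₁ + qₖ₋₂:
  k=0: a=12, p=12, q=1
  k=1: a=6, p=73, q=6
  k=2: a=1, p=85, q=7
  k=3: a=1, p=158, q=13
  k=4: a=2, p=401, q=33
  k=5: a=1, p=559, q=46
  k=6: a=2, p=1519, q=125

1519/125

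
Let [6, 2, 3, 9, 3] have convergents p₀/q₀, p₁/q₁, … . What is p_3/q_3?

Using pₖ = aₖpₖ₋₁ + pₖ₋₂, qₖ = aₖqₖ₋₁ + qₖ₋₂ (with p₋₁=1, p₋₂=0, q₋₁=0, q₋₂=1):
  k=0: a=6, p=6, q=1
  k=1: a=2, p=13, q=2
  k=2: a=3, p=45, q=7
  k=3: a=9, p=418, q=65

418/65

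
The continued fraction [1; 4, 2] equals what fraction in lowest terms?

11/9

Fold from the inside: start with 2/1.
  4 + 1/2 = 9/2
  1 + 2/9 = 11/9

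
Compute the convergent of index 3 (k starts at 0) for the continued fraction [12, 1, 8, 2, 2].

245/19

Using pₖ = aₖpₖ₋₁ + pₖ₋₂, qₖ = aₖqₖ₋₁ + qₖ₋₂ (with p₋₁=1, p₋₂=0, q₋₁=0, q₋₂=1):
  k=0: a=12, p=12, q=1
  k=1: a=1, p=13, q=1
  k=2: a=8, p=116, q=9
  k=3: a=2, p=245, q=19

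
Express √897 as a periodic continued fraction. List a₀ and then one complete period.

[29; 1, 18, 1, 58]

a₀ = ⌊√897⌋ = 29.
With m₀=0, d₀=1 and mₖ₊₁ = dₖaₖ − mₖ, dₖ₊₁ = (n − mₖ₊₁²)/dₖ, aₖ₊₁ = ⌊(a₀+mₖ₊₁)/dₖ₊₁⌋:
  k=1: m=29, d=56, a=1
  k=2: m=27, d=3, a=18
  k=3: m=27, d=56, a=1
  k=4: m=29, d=1, a=58
d=1 and a=2a₀=58 at k=4, so the next step gives (m, d) = (29, 56) again — its k=1 value — and the period has length 4.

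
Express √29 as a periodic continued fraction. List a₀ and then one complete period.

[5; 2, 1, 1, 2, 10]

a₀ = ⌊√29⌋ = 5.
With m₀=0, d₀=1 and mₖ₊₁ = dₖaₖ − mₖ, dₖ₊₁ = (n − mₖ₊₁²)/dₖ, aₖ₊₁ = ⌊(a₀+mₖ₊₁)/dₖ₊₁⌋:
  k=1: m=5, d=4, a=2
  k=2: m=3, d=5, a=1
  k=3: m=2, d=5, a=1
  k=4: m=3, d=4, a=2
  k=5: m=5, d=1, a=10
d=1 and a=2a₀=10 at k=5, so the next step gives (m, d) = (5, 4) again — its k=1 value — and the period has length 5.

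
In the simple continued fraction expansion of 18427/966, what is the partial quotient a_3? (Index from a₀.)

3

18427 = 19·966 + 73   →  a_0 = 19
966 = 13·73 + 17   →  a_1 = 13
73 = 4·17 + 5   →  a_2 = 4
17 = 3·5 + 2   →  a_3 = 3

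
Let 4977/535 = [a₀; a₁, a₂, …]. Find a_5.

1

4977 = 9·535 + 162   →  a_0 = 9
535 = 3·162 + 49   →  a_1 = 3
162 = 3·49 + 15   →  a_2 = 3
49 = 3·15 + 4   →  a_3 = 3
15 = 3·4 + 3   →  a_4 = 3
4 = 1·3 + 1   →  a_5 = 1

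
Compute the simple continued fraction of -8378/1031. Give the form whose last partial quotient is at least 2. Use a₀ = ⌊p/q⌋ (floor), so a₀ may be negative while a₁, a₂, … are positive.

[-9; 1, 6, 1, 13, 2, 4]

-8378 = -9·1031 + 901
1031 = 1·901 + 130
901 = 6·130 + 121
130 = 1·121 + 9
121 = 13·9 + 4
9 = 2·4 + 1
4 = 4·1 + 0  (stop)
So -8378/1031 = [-9; 1, 6, 1, 13, 2, 4].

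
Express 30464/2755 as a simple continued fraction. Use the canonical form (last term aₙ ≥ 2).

30464 = 11·2755 + 159
2755 = 17·159 + 52
159 = 3·52 + 3
52 = 17·3 + 1
3 = 3·1 + 0  (stop)
So 30464/2755 = [11; 17, 3, 17, 3].

[11; 17, 3, 17, 3]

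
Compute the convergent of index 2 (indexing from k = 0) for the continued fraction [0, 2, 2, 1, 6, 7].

Using pₖ = aₖpₖ₋₁ + pₖ₋₂, qₖ = aₖqₖ₋₁ + qₖ₋₂ (with p₋₁=1, p₋₂=0, q₋₁=0, q₋₂=1):
  k=0: a=0, p=0, q=1
  k=1: a=2, p=1, q=2
  k=2: a=2, p=2, q=5

2/5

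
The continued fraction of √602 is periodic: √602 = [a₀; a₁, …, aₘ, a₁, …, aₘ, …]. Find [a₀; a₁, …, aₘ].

a₀ = ⌊√602⌋ = 24.

[24; 1, 1, 6, 1, 1, 48]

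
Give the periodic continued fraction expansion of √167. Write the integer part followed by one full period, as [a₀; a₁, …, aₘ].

a₀ = ⌊√167⌋ = 12.

[12; 1, 11, 1, 24]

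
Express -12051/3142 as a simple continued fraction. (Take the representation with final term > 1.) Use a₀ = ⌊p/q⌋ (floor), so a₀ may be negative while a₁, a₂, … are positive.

[-4; 6, 12, 1, 12, 3]

-12051 = -4*3142 + 517
3142 = 6*517 + 40
517 = 12*40 + 37
40 = 1*37 + 3
37 = 12*3 + 1
3 = 3*1 + 0  (stop)
So -12051/3142 = [-4; 6, 12, 1, 12, 3].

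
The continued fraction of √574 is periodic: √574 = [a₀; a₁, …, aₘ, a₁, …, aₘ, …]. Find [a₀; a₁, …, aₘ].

[23; 1, 22, 1, 46]

a₀ = ⌊√574⌋ = 23.
With m₀=0, d₀=1 and mₖ₊₁ = dₖaₖ − mₖ, dₖ₊₁ = (n − mₖ₊₁²)/dₖ, aₖ₊₁ = ⌊(a₀+mₖ₊₁)/dₖ₊₁⌋:
  k=1: m=23, d=45, a=1
  k=2: m=22, d=2, a=22
  k=3: m=22, d=45, a=1
  k=4: m=23, d=1, a=46
d=1 and a=2a₀=46 at k=4, so the next step gives (m, d) = (23, 45) again — its k=1 value — and the period has length 4.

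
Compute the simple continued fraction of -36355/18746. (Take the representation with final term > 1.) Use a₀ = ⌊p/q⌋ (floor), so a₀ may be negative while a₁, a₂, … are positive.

-36355 = -2·18746 + 1137
18746 = 16·1137 + 554
1137 = 2·554 + 29
554 = 19·29 + 3
29 = 9·3 + 2
3 = 1·2 + 1
2 = 2·1 + 0  (stop)
So -36355/18746 = [-2; 16, 2, 19, 9, 1, 2].

[-2; 16, 2, 19, 9, 1, 2]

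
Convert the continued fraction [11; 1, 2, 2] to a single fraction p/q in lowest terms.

Fold from the inside: start with 2/1.
  2 + 1/2 = 5/2
  1 + 2/5 = 7/5
  11 + 5/7 = 82/7

82/7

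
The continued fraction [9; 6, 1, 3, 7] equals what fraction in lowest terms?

1793/196

Fold from the inside: start with 7/1.
  3 + 1/7 = 22/7
  1 + 7/22 = 29/22
  6 + 22/29 = 196/29
  9 + 29/196 = 1793/196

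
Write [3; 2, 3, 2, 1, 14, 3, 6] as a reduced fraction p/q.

Fold from the inside: start with 6/1.
  3 + 1/6 = 19/6
  14 + 6/19 = 272/19
  1 + 19/272 = 291/272
  2 + 272/291 = 854/291
  3 + 291/854 = 2853/854
  2 + 854/2853 = 6560/2853
  3 + 2853/6560 = 22533/6560

22533/6560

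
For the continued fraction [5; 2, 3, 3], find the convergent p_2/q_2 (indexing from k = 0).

38/7

Using pₖ = aₖpₖ₋₁ + pₖ₋₂, qₖ = aₖqₖ₋₁ + qₖ₋₂ (with p₋₁=1, p₋₂=0, q₋₁=0, q₋₂=1):
  k=0: a=5, p=5, q=1
  k=1: a=2, p=11, q=2
  k=2: a=3, p=38, q=7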